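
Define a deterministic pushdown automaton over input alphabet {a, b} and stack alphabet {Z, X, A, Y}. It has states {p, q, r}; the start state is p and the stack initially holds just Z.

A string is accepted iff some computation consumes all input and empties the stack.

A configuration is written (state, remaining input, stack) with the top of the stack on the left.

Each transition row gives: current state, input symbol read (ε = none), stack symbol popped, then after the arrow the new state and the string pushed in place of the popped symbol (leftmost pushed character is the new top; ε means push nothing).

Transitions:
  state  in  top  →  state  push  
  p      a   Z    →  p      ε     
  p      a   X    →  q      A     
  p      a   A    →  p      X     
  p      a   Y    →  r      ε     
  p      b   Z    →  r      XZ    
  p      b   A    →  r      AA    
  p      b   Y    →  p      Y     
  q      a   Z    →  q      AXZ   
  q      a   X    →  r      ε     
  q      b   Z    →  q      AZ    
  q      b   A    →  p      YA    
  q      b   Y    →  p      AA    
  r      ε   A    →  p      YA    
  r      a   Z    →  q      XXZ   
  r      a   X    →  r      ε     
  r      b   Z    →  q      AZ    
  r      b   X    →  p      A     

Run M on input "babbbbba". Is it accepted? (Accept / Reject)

Reject

(p, babbbbba, Z)
  read b, top Z: go to r, push XZ → (r, abbbbba, XZ)
  read a, top X: go to r, push ε → (r, bbbbba, Z)
  read b, top Z: go to q, push AZ → (q, bbbba, AZ)
  read b, top A: go to p, push YA → (p, bbba, YAZ)
  read b, top Y: go to p, push Y → (p, bba, YAZ)
  read b, top Y: go to p, push Y → (p, ba, YAZ)
  read b, top Y: go to p, push Y → (p, a, YAZ)
  read a, top Y: go to r, push ε → (r, ε, AZ)
  ε-move, top A: go to p, push YA → (p, ε, YAZ)
All input consumed; stack is YAZ, not empty, and no further ε-move applies.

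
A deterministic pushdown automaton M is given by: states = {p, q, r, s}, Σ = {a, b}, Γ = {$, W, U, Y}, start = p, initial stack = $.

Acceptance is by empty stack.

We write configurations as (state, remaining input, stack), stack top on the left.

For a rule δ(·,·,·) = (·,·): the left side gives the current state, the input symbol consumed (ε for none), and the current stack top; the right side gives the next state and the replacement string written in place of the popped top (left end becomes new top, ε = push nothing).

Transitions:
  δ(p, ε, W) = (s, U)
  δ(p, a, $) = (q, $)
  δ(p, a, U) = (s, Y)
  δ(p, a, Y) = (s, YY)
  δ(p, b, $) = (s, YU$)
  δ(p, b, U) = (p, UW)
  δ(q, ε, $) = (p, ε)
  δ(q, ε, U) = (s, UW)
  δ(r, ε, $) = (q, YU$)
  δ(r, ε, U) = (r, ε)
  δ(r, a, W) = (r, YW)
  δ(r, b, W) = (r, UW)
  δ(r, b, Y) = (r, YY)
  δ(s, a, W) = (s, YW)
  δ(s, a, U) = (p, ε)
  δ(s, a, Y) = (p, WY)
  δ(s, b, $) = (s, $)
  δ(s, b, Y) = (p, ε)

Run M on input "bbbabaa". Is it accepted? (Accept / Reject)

(p, bbbabaa, $)
  read b, top $: go to s, push YU$ → (s, bbabaa, YU$)
  read b, top Y: go to p, push ε → (p, babaa, U$)
  read b, top U: go to p, push UW → (p, abaa, UW$)
  read a, top U: go to s, push Y → (s, baa, YW$)
  read b, top Y: go to p, push ε → (p, aa, W$)
  ε-move, top W: go to s, push U → (s, aa, U$)
  read a, top U: go to p, push ε → (p, a, $)
  read a, top $: go to q, push $ → (q, ε, $)
  ε-move, top $: go to p, push ε → (p, ε, ε)
All input consumed and the stack is empty.

Accept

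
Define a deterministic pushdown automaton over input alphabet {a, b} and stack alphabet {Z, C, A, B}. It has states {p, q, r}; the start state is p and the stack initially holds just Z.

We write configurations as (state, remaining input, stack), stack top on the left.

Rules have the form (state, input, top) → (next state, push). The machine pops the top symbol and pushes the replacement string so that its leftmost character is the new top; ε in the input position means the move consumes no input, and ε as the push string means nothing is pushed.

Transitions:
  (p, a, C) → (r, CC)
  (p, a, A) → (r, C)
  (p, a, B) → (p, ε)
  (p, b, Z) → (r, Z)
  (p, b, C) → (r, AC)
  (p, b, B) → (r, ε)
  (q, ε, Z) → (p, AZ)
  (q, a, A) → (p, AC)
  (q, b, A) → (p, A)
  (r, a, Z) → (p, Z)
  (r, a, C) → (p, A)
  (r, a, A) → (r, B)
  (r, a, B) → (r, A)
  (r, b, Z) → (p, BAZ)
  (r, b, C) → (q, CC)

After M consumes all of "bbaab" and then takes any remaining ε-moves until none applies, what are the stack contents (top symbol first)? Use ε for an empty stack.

CCZ

(p, bbaab, Z)
  read b, top Z: go to r, push Z → (r, baab, Z)
  read b, top Z: go to p, push BAZ → (p, aab, BAZ)
  read a, top B: go to p, push ε → (p, ab, AZ)
  read a, top A: go to r, push C → (r, b, CZ)
  read b, top C: go to q, push CC → (q, ε, CCZ)
All input consumed in state q with stack CCZ.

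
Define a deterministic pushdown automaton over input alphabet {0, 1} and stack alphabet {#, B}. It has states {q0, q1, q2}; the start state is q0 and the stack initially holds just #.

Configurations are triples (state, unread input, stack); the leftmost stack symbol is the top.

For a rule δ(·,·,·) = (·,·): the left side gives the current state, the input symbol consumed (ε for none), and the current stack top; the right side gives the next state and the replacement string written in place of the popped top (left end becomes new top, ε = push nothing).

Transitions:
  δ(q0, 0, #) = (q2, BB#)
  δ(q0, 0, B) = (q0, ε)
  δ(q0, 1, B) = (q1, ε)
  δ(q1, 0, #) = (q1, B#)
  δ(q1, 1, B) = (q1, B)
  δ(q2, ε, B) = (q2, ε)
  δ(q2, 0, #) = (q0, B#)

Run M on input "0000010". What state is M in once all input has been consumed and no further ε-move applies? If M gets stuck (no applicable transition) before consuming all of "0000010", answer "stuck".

(q0, 0000010, #) ⊢ (q2, 000010, BB#) ⊢ (q2, 000010, B#) ⊢ (q2, 000010, #) ⊢ (q0, 00010, B#) ⊢ (q0, 0010, #) ⊢ (q2, 010, BB#) ⊢ (q2, 010, B#) ⊢ (q2, 010, #) ⊢ (q0, 10, B#) ⊢ (q1, 0, #) ⊢ (q1, ε, B#)
All input consumed; M is in state q1.

q1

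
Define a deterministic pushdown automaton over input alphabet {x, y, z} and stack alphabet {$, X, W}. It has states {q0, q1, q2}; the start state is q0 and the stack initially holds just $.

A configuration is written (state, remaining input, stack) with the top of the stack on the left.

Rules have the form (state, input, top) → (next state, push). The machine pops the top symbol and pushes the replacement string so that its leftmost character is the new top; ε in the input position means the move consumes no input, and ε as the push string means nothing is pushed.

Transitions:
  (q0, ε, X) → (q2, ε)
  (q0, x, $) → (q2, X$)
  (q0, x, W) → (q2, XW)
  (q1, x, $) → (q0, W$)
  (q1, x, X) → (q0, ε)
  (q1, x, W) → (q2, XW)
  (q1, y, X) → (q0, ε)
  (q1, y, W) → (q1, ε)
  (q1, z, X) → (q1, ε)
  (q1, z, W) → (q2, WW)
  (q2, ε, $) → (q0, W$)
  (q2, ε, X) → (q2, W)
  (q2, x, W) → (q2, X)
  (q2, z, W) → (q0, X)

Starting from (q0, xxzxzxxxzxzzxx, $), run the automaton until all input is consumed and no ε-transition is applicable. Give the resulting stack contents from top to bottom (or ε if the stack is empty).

WW$

(q0, xxzxzxxxzxzzxx, $)
  read x, top $: go to q2, push X$ → (q2, xzxzxxxzxzzxx, X$)
  ε-move, top X: go to q2, push W → (q2, xzxzxxxzxzzxx, W$)
  read x, top W: go to q2, push X → (q2, zxzxxxzxzzxx, X$)
  ε-move, top X: go to q2, push W → (q2, zxzxxxzxzzxx, W$)
  read z, top W: go to q0, push X → (q0, xzxxxzxzzxx, X$)
  ε-move, top X: go to q2, push ε → (q2, xzxxxzxzzxx, $)
  ε-move, top $: go to q0, push W$ → (q0, xzxxxzxzzxx, W$)
  read x, top W: go to q2, push XW → (q2, zxxxzxzzxx, XW$)
  ε-move, top X: go to q2, push W → (q2, zxxxzxzzxx, WW$)
  read z, top W: go to q0, push X → (q0, xxxzxzzxx, XW$)
  ε-move, top X: go to q2, push ε → (q2, xxxzxzzxx, W$)
  read x, top W: go to q2, push X → (q2, xxzxzzxx, X$)
  ε-move, top X: go to q2, push W → (q2, xxzxzzxx, W$)
  read x, top W: go to q2, push X → (q2, xzxzzxx, X$)
  ε-move, top X: go to q2, push W → (q2, xzxzzxx, W$)
  read x, top W: go to q2, push X → (q2, zxzzxx, X$)
  ε-move, top X: go to q2, push W → (q2, zxzzxx, W$)
  read z, top W: go to q0, push X → (q0, xzzxx, X$)
  ε-move, top X: go to q2, push ε → (q2, xzzxx, $)
  ε-move, top $: go to q0, push W$ → (q0, xzzxx, W$)
  read x, top W: go to q2, push XW → (q2, zzxx, XW$)
  ε-move, top X: go to q2, push W → (q2, zzxx, WW$)
  read z, top W: go to q0, push X → (q0, zxx, XW$)
  ε-move, top X: go to q2, push ε → (q2, zxx, W$)
  read z, top W: go to q0, push X → (q0, xx, X$)
  ε-move, top X: go to q2, push ε → (q2, xx, $)
  ε-move, top $: go to q0, push W$ → (q0, xx, W$)
  read x, top W: go to q2, push XW → (q2, x, XW$)
  ε-move, top X: go to q2, push W → (q2, x, WW$)
  read x, top W: go to q2, push X → (q2, ε, XW$)
  ε-move, top X: go to q2, push W → (q2, ε, WW$)
All input consumed in state q2 with stack WW$.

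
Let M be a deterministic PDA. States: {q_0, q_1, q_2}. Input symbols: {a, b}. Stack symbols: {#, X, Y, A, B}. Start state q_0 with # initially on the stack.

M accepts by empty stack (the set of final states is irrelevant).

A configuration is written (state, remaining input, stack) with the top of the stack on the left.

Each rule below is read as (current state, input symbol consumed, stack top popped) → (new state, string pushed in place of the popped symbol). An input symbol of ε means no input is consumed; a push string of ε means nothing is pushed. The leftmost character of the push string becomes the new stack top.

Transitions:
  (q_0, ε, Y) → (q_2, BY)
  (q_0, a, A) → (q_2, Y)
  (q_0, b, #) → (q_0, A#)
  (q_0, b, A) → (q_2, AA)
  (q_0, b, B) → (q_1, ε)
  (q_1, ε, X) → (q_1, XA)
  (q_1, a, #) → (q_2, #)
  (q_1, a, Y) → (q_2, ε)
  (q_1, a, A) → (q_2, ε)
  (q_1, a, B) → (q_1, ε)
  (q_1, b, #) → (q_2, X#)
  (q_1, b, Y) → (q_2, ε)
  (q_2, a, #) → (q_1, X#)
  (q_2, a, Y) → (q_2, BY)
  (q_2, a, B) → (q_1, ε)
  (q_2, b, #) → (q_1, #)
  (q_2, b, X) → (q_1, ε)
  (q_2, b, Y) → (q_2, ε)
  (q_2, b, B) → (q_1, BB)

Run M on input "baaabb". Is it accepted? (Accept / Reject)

Reject

(q_0, baaabb, #)
  read b, top #: go to q_0, push A# → (q_0, aaabb, A#)
  read a, top A: go to q_2, push Y → (q_2, aabb, Y#)
  read a, top Y: go to q_2, push BY → (q_2, abb, BY#)
  read a, top B: go to q_1, push ε → (q_1, bb, Y#)
  read b, top Y: go to q_2, push ε → (q_2, b, #)
  read b, top #: go to q_1, push # → (q_1, ε, #)
All input consumed; stack is #, not empty, and no further ε-move applies.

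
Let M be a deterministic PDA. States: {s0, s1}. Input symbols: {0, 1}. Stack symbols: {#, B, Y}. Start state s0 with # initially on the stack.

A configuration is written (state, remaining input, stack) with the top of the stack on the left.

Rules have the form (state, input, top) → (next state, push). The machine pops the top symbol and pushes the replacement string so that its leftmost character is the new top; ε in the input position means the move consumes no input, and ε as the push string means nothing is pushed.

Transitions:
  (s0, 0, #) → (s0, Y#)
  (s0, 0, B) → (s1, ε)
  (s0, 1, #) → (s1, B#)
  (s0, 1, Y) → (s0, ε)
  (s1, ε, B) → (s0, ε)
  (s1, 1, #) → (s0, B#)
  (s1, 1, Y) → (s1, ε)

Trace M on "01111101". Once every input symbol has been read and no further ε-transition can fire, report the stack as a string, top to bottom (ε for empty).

#

(s0, 01111101, #)
  read 0, top #: go to s0, push Y# → (s0, 1111101, Y#)
  read 1, top Y: go to s0, push ε → (s0, 111101, #)
  read 1, top #: go to s1, push B# → (s1, 11101, B#)
  ε-move, top B: go to s0, push ε → (s0, 11101, #)
  read 1, top #: go to s1, push B# → (s1, 1101, B#)
  ε-move, top B: go to s0, push ε → (s0, 1101, #)
  read 1, top #: go to s1, push B# → (s1, 101, B#)
  ε-move, top B: go to s0, push ε → (s0, 101, #)
  read 1, top #: go to s1, push B# → (s1, 01, B#)
  ε-move, top B: go to s0, push ε → (s0, 01, #)
  read 0, top #: go to s0, push Y# → (s0, 1, Y#)
  read 1, top Y: go to s0, push ε → (s0, ε, #)
All input consumed in state s0 with stack #.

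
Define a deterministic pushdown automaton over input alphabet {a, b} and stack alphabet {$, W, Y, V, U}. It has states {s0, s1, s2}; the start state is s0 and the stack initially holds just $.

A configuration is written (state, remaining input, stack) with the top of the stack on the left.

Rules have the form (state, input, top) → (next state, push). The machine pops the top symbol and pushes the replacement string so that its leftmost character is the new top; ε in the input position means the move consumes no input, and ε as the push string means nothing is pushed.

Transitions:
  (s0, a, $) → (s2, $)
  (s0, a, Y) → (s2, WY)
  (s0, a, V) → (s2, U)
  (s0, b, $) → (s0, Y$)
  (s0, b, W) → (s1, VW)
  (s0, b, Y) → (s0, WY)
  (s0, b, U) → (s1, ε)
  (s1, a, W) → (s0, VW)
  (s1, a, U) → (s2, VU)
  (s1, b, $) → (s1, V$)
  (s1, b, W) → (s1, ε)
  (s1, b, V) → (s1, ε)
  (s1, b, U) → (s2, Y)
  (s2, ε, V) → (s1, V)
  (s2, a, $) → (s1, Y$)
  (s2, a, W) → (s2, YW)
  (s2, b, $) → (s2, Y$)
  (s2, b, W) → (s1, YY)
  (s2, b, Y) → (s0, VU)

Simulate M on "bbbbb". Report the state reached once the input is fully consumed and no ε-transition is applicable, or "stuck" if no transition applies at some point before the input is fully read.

(s0, bbbbb, $)
  read b, top $: go to s0, push Y$ → (s0, bbbb, Y$)
  read b, top Y: go to s0, push WY → (s0, bbb, WY$)
  read b, top W: go to s1, push VW → (s1, bb, VWY$)
  read b, top V: go to s1, push ε → (s1, b, WY$)
  read b, top W: go to s1, push ε → (s1, ε, Y$)
All input consumed; M is in state s1.

s1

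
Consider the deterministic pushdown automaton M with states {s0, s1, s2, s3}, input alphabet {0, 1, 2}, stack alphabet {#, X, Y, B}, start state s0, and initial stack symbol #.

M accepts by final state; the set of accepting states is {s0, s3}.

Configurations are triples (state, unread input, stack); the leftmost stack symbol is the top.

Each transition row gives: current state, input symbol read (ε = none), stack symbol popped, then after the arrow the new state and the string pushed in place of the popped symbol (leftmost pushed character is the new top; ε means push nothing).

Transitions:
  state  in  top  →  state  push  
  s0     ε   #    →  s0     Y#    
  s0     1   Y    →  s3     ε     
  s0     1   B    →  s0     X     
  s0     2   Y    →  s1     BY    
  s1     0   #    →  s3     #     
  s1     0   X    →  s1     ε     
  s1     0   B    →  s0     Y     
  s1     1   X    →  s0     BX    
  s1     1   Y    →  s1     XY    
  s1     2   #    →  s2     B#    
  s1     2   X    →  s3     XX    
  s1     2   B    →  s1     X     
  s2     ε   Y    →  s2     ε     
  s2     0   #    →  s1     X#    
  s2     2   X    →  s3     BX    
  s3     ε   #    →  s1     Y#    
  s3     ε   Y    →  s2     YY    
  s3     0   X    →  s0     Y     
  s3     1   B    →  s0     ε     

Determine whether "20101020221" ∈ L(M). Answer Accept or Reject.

Reject

(s0, 20101020221, #)
  ε-move, top #: go to s0, push Y# → (s0, 20101020221, Y#)
  read 2, top Y: go to s1, push BY → (s1, 0101020221, BY#)
  read 0, top B: go to s0, push Y → (s0, 101020221, YY#)
  read 1, top Y: go to s3, push ε → (s3, 01020221, Y#)
  ε-move, top Y: go to s2, push YY → (s2, 01020221, YY#)
  ε-move, top Y: go to s2, push ε → (s2, 01020221, Y#)
  ε-move, top Y: go to s2, push ε → (s2, 01020221, #)
  read 0, top #: go to s1, push X# → (s1, 1020221, X#)
  read 1, top X: go to s0, push BX → (s0, 020221, BX#)
No transition applies at (s0, 020221, BX#); input not fully consumed.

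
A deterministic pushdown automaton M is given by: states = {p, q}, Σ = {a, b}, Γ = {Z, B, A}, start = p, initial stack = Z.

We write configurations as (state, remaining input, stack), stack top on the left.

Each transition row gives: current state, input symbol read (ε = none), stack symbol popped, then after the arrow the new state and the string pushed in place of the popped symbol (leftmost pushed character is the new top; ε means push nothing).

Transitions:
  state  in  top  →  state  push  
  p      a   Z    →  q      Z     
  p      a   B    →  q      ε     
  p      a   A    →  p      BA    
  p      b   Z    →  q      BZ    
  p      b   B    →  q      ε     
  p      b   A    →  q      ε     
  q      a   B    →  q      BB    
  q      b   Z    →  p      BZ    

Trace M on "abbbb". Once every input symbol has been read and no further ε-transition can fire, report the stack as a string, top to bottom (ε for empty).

Z

(p, abbbb, Z) ⊢ (q, bbbb, Z) ⊢ (p, bbb, BZ) ⊢ (q, bb, Z) ⊢ (p, b, BZ) ⊢ (q, ε, Z)
All input consumed in state q with stack Z.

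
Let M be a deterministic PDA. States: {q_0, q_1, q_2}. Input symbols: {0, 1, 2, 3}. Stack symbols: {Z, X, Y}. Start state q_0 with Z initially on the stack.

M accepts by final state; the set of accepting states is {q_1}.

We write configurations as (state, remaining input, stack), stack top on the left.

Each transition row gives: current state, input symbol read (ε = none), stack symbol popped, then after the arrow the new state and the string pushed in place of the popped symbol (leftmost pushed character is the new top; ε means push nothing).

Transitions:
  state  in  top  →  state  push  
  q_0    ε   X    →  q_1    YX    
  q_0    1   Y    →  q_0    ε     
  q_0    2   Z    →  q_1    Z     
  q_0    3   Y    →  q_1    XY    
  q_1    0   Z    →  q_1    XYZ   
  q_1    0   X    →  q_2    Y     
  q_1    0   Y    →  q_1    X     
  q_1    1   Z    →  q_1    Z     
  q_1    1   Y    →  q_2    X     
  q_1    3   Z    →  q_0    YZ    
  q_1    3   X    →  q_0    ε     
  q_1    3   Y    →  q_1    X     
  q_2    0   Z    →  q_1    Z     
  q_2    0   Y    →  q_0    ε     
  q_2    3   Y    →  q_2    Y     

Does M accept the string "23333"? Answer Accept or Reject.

(q_0, 23333, Z)
  read 2, top Z: go to q_1, push Z → (q_1, 3333, Z)
  read 3, top Z: go to q_0, push YZ → (q_0, 333, YZ)
  read 3, top Y: go to q_1, push XY → (q_1, 33, XYZ)
  read 3, top X: go to q_0, push ε → (q_0, 3, YZ)
  read 3, top Y: go to q_1, push XY → (q_1, ε, XYZ)
All input consumed; state q_1 ∈ F.

Accept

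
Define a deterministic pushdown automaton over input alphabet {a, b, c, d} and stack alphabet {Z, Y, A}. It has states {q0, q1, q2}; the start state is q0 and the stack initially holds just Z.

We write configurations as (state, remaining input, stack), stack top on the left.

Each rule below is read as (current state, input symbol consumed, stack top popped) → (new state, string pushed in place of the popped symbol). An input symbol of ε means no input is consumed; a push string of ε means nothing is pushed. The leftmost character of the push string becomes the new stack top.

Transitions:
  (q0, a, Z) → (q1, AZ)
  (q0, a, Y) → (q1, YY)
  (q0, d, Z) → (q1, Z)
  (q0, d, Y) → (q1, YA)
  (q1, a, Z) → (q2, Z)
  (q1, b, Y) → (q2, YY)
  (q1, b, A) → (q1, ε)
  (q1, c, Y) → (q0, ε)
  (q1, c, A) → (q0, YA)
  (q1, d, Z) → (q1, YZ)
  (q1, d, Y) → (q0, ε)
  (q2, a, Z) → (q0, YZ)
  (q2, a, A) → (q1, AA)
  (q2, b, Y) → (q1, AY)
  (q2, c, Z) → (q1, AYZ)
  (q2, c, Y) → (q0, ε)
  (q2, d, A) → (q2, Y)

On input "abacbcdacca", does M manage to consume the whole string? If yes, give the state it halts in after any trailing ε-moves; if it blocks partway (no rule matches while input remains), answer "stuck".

q1

(q0, abacbcdacca, Z)
  read a, top Z: go to q1, push AZ → (q1, bacbcdacca, AZ)
  read b, top A: go to q1, push ε → (q1, acbcdacca, Z)
  read a, top Z: go to q2, push Z → (q2, cbcdacca, Z)
  read c, top Z: go to q1, push AYZ → (q1, bcdacca, AYZ)
  read b, top A: go to q1, push ε → (q1, cdacca, YZ)
  read c, top Y: go to q0, push ε → (q0, dacca, Z)
  read d, top Z: go to q1, push Z → (q1, acca, Z)
  read a, top Z: go to q2, push Z → (q2, cca, Z)
  read c, top Z: go to q1, push AYZ → (q1, ca, AYZ)
  read c, top A: go to q0, push YA → (q0, a, YAYZ)
  read a, top Y: go to q1, push YY → (q1, ε, YYAYZ)
All input consumed; M is in state q1.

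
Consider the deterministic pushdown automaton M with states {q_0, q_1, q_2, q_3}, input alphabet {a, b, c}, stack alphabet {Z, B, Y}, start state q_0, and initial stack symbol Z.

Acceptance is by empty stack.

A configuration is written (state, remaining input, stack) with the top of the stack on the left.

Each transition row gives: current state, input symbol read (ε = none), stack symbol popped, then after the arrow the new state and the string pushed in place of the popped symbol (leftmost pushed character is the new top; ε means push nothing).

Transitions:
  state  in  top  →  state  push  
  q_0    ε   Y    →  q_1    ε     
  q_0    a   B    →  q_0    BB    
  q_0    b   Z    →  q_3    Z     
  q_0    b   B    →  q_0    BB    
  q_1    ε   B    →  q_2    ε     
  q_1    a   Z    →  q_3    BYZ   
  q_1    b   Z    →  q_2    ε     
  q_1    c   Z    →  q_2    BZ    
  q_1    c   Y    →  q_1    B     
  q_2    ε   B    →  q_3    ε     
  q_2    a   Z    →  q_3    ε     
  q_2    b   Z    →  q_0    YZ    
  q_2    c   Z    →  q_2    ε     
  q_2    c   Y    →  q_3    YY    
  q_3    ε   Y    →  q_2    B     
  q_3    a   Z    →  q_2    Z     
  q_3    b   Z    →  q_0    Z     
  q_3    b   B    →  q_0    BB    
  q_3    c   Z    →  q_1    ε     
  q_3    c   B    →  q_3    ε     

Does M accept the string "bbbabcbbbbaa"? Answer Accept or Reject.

(q_0, bbbabcbbbbaa, Z)
  read b, top Z: go to q_3, push Z → (q_3, bbabcbbbbaa, Z)
  read b, top Z: go to q_0, push Z → (q_0, babcbbbbaa, Z)
  read b, top Z: go to q_3, push Z → (q_3, abcbbbbaa, Z)
  read a, top Z: go to q_2, push Z → (q_2, bcbbbbaa, Z)
  read b, top Z: go to q_0, push YZ → (q_0, cbbbbaa, YZ)
  ε-move, top Y: go to q_1, push ε → (q_1, cbbbbaa, Z)
  read c, top Z: go to q_2, push BZ → (q_2, bbbbaa, BZ)
  ε-move, top B: go to q_3, push ε → (q_3, bbbbaa, Z)
  read b, top Z: go to q_0, push Z → (q_0, bbbaa, Z)
  read b, top Z: go to q_3, push Z → (q_3, bbaa, Z)
  read b, top Z: go to q_0, push Z → (q_0, baa, Z)
  read b, top Z: go to q_3, push Z → (q_3, aa, Z)
  read a, top Z: go to q_2, push Z → (q_2, a, Z)
  read a, top Z: go to q_3, push ε → (q_3, ε, ε)
All input consumed and the stack is empty.

Accept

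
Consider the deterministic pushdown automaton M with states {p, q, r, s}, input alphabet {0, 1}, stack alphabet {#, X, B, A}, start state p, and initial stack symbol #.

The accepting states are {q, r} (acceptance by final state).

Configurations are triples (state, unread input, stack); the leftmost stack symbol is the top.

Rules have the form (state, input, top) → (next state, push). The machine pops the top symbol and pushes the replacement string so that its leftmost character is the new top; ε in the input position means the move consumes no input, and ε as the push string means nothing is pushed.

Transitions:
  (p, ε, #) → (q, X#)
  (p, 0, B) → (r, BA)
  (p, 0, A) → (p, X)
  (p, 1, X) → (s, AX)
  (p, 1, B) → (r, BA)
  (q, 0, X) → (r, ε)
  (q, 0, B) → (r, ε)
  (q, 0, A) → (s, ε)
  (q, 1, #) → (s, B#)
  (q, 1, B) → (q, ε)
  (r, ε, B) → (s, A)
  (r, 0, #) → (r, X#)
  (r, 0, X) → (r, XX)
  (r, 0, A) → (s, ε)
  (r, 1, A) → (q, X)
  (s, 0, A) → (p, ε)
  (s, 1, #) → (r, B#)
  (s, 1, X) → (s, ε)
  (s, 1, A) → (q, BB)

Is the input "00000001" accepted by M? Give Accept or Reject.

Reject

(p, 00000001, #)
  ε-move, top #: go to q, push X# → (q, 00000001, X#)
  read 0, top X: go to r, push ε → (r, 0000001, #)
  read 0, top #: go to r, push X# → (r, 000001, X#)
  read 0, top X: go to r, push XX → (r, 00001, XX#)
  read 0, top X: go to r, push XX → (r, 0001, XXX#)
  read 0, top X: go to r, push XX → (r, 001, XXXX#)
  read 0, top X: go to r, push XX → (r, 01, XXXXX#)
  read 0, top X: go to r, push XX → (r, 1, XXXXXX#)
No transition applies at (r, 1, XXXXXX#); input not fully consumed.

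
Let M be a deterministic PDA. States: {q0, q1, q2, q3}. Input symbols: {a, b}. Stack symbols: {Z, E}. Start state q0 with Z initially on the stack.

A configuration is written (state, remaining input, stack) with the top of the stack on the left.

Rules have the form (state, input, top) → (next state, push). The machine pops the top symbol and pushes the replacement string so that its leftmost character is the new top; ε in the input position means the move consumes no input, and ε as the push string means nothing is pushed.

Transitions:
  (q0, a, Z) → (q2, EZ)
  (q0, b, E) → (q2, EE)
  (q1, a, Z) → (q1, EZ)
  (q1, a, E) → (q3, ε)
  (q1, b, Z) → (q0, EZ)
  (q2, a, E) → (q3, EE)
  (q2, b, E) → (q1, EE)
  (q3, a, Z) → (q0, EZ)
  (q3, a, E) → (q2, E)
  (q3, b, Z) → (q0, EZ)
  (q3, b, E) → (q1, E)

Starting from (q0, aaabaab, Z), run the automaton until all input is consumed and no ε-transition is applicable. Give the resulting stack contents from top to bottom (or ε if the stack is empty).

(q0, aaabaab, Z)
  read a, top Z: go to q2, push EZ → (q2, aabaab, EZ)
  read a, top E: go to q3, push EE → (q3, abaab, EEZ)
  read a, top E: go to q2, push E → (q2, baab, EEZ)
  read b, top E: go to q1, push EE → (q1, aab, EEEZ)
  read a, top E: go to q3, push ε → (q3, ab, EEZ)
  read a, top E: go to q2, push E → (q2, b, EEZ)
  read b, top E: go to q1, push EE → (q1, ε, EEEZ)
All input consumed in state q1 with stack EEEZ.

EEEZ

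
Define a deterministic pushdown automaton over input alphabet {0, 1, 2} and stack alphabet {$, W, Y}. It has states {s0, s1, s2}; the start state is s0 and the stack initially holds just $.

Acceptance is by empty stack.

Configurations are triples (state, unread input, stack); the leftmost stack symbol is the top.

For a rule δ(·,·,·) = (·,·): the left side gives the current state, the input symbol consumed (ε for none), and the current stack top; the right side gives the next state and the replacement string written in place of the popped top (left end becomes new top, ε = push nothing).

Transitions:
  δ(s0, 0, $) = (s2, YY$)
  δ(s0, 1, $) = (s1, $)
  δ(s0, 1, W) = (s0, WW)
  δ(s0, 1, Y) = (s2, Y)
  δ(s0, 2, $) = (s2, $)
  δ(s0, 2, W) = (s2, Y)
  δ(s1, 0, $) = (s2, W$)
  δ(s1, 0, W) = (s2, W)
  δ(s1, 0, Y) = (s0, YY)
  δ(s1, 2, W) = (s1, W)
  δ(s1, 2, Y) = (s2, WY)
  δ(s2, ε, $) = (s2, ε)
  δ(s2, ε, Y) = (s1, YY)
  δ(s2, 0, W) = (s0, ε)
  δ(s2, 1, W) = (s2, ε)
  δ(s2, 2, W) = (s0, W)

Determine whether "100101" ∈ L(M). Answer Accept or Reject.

(s0, 100101, $)
  read 1, top $: go to s1, push $ → (s1, 00101, $)
  read 0, top $: go to s2, push W$ → (s2, 0101, W$)
  read 0, top W: go to s0, push ε → (s0, 101, $)
  read 1, top $: go to s1, push $ → (s1, 01, $)
  read 0, top $: go to s2, push W$ → (s2, 1, W$)
  read 1, top W: go to s2, push ε → (s2, ε, $)
  ε-move, top $: go to s2, push ε → (s2, ε, ε)
All input consumed and the stack is empty.

Accept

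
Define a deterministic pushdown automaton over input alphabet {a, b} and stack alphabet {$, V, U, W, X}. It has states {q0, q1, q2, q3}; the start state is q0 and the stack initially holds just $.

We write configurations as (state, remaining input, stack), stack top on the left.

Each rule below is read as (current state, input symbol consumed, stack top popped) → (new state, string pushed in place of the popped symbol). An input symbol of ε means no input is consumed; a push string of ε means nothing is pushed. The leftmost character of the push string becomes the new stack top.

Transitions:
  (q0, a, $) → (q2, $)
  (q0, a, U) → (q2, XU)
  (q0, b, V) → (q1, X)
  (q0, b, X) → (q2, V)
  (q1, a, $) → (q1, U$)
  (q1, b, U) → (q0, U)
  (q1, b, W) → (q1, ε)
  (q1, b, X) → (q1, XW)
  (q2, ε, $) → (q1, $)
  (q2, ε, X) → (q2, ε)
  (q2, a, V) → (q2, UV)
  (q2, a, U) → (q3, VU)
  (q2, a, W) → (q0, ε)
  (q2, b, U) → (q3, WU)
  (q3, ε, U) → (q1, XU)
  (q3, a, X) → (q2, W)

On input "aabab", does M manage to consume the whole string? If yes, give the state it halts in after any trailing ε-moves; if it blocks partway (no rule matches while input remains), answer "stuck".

(q0, aabab, $)
  read a, top $: go to q2, push $ → (q2, abab, $)
  ε-move, top $: go to q1, push $ → (q1, abab, $)
  read a, top $: go to q1, push U$ → (q1, bab, U$)
  read b, top U: go to q0, push U → (q0, ab, U$)
  read a, top U: go to q2, push XU → (q2, b, XU$)
  ε-move, top X: go to q2, push ε → (q2, b, U$)
  read b, top U: go to q3, push WU → (q3, ε, WU$)
All input consumed; M is in state q3.

q3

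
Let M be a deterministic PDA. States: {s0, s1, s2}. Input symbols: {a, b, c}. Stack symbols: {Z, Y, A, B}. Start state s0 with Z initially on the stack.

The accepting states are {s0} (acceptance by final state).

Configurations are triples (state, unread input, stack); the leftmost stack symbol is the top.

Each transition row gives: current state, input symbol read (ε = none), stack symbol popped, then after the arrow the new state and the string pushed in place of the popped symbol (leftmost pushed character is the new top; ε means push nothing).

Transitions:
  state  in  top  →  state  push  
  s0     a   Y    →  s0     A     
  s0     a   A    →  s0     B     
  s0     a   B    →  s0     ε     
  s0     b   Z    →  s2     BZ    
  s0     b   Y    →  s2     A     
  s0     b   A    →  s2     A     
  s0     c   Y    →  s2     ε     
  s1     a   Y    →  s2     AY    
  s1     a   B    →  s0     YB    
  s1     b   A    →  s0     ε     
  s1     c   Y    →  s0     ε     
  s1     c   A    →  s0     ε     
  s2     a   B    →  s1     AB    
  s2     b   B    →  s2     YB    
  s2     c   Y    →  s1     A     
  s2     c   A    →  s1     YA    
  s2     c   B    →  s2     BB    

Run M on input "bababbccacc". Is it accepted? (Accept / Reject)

Reject

(s0, bababbccacc, Z)
  read b, top Z: go to s2, push BZ → (s2, ababbccacc, BZ)
  read a, top B: go to s1, push AB → (s1, babbccacc, ABZ)
  read b, top A: go to s0, push ε → (s0, abbccacc, BZ)
  read a, top B: go to s0, push ε → (s0, bbccacc, Z)
  read b, top Z: go to s2, push BZ → (s2, bccacc, BZ)
  read b, top B: go to s2, push YB → (s2, ccacc, YBZ)
  read c, top Y: go to s1, push A → (s1, cacc, ABZ)
  read c, top A: go to s0, push ε → (s0, acc, BZ)
  read a, top B: go to s0, push ε → (s0, cc, Z)
No transition applies at (s0, cc, Z); input not fully consumed.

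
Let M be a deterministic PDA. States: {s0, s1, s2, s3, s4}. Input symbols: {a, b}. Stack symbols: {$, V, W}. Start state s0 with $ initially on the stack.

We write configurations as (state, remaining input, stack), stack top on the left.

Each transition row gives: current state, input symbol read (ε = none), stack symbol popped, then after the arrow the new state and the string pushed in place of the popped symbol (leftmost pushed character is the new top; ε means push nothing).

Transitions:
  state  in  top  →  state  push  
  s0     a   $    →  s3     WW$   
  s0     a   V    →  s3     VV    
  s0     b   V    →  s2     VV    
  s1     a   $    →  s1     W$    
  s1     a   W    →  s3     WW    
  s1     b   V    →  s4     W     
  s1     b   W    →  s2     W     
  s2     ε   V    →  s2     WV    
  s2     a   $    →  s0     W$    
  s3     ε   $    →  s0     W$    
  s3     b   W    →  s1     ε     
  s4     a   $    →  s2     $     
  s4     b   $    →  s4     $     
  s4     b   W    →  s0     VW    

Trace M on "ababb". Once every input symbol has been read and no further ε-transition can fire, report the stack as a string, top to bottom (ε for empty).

W$

(s0, ababb, $) ⊢ (s3, babb, WW$) ⊢ (s1, abb, W$) ⊢ (s3, bb, WW$) ⊢ (s1, b, W$) ⊢ (s2, ε, W$)
All input consumed in state s2 with stack W$.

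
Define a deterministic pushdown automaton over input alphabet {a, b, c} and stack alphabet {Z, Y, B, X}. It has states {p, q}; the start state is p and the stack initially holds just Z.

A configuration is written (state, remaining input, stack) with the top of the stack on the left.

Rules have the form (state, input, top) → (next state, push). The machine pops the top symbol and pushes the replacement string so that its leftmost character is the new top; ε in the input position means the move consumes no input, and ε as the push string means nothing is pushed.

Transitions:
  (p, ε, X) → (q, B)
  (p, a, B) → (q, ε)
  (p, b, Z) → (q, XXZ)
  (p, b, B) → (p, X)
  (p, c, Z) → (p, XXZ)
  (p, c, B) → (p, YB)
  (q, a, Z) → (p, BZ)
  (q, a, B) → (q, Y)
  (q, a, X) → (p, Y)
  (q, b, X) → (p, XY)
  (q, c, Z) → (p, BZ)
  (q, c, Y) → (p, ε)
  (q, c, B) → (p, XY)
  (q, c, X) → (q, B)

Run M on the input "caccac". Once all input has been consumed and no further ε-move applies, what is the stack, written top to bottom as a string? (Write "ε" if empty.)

(p, caccac, Z)
  read c, top Z: go to p, push XXZ → (p, accac, XXZ)
  ε-move, top X: go to q, push B → (q, accac, BXZ)
  read a, top B: go to q, push Y → (q, ccac, YXZ)
  read c, top Y: go to p, push ε → (p, cac, XZ)
  ε-move, top X: go to q, push B → (q, cac, BZ)
  read c, top B: go to p, push XY → (p, ac, XYZ)
  ε-move, top X: go to q, push B → (q, ac, BYZ)
  read a, top B: go to q, push Y → (q, c, YYZ)
  read c, top Y: go to p, push ε → (p, ε, YZ)
All input consumed in state p with stack YZ.

YZ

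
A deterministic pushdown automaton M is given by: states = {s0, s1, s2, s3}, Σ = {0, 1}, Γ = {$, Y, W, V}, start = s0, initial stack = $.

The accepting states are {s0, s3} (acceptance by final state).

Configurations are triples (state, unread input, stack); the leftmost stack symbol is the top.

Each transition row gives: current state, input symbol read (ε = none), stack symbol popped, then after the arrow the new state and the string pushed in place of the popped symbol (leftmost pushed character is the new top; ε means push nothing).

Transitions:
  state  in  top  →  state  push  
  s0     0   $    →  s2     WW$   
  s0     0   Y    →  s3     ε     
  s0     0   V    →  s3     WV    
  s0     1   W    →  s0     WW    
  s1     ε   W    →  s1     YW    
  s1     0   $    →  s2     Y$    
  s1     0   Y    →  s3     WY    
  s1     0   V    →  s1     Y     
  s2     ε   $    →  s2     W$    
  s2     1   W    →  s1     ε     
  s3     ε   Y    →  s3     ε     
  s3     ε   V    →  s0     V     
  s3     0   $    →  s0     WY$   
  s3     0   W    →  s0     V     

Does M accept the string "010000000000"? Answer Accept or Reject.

Accept

(s0, 010000000000, $)
  read 0, top $: go to s2, push WW$ → (s2, 10000000000, WW$)
  read 1, top W: go to s1, push ε → (s1, 0000000000, W$)
  ε-move, top W: go to s1, push YW → (s1, 0000000000, YW$)
  read 0, top Y: go to s3, push WY → (s3, 000000000, WYW$)
  read 0, top W: go to s0, push V → (s0, 00000000, VYW$)
  read 0, top V: go to s3, push WV → (s3, 0000000, WVYW$)
  read 0, top W: go to s0, push V → (s0, 000000, VVYW$)
  read 0, top V: go to s3, push WV → (s3, 00000, WVVYW$)
  read 0, top W: go to s0, push V → (s0, 0000, VVVYW$)
  read 0, top V: go to s3, push WV → (s3, 000, WVVVYW$)
  read 0, top W: go to s0, push V → (s0, 00, VVVVYW$)
  read 0, top V: go to s3, push WV → (s3, 0, WVVVVYW$)
  read 0, top W: go to s0, push V → (s0, ε, VVVVVYW$)
All input consumed; state s0 ∈ F.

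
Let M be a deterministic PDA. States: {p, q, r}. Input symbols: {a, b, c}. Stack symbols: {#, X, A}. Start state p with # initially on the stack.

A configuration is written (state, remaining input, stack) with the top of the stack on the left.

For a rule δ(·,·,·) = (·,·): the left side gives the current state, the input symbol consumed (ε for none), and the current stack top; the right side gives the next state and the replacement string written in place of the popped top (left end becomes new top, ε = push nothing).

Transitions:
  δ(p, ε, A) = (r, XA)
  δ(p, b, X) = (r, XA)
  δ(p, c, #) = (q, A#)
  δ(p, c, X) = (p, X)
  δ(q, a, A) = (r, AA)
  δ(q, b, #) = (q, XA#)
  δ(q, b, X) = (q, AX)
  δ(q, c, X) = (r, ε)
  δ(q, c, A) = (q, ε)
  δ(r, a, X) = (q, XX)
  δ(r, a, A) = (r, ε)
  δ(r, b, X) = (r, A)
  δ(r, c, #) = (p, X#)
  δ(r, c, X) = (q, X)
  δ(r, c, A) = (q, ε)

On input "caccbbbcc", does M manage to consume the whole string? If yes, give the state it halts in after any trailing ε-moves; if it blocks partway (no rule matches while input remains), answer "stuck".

(p, caccbbbcc, #) ⊢ (q, accbbbcc, A#) ⊢ (r, ccbbbcc, AA#) ⊢ (q, cbbbcc, A#) ⊢ (q, bbbcc, #) ⊢ (q, bbcc, XA#) ⊢ (q, bcc, AXA#)
No transition for (q, b, top A); M blocks with input bcc remaining.

stuck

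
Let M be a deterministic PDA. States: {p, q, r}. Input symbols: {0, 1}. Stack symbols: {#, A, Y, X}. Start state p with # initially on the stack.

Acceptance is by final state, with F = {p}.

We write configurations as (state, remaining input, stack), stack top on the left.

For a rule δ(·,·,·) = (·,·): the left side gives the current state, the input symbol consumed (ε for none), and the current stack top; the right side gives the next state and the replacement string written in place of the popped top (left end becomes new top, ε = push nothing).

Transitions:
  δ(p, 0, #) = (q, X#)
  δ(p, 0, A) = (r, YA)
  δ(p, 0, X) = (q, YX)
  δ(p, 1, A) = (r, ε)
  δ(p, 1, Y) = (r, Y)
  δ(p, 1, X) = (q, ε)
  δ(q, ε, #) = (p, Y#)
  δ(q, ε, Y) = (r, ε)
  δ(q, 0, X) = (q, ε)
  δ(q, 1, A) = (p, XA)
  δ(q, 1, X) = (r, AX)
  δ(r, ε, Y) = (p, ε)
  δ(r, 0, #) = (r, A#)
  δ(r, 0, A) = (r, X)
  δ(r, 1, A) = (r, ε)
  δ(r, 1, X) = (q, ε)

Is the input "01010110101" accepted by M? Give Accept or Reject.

(p, 01010110101, #)
  read 0, top #: go to q, push X# → (q, 1010110101, X#)
  read 1, top X: go to r, push AX → (r, 010110101, AX#)
  read 0, top A: go to r, push X → (r, 10110101, XX#)
  read 1, top X: go to q, push ε → (q, 0110101, X#)
  read 0, top X: go to q, push ε → (q, 110101, #)
  ε-move, top #: go to p, push Y# → (p, 110101, Y#)
  read 1, top Y: go to r, push Y → (r, 10101, Y#)
  ε-move, top Y: go to p, push ε → (p, 10101, #)
No transition applies at (p, 10101, #); input not fully consumed.

Reject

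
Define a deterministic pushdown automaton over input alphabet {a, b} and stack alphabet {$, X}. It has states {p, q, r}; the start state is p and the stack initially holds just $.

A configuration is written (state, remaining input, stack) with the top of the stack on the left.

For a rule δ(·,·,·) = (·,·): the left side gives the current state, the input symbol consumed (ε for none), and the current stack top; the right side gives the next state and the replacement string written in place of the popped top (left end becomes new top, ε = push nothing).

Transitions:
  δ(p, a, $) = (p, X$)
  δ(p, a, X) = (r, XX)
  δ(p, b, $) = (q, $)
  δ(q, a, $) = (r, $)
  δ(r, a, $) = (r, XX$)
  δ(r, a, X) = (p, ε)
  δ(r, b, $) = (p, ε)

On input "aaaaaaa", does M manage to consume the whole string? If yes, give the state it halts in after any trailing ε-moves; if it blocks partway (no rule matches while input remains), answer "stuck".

p

(p, aaaaaaa, $) ⊢ (p, aaaaaa, X$) ⊢ (r, aaaaa, XX$) ⊢ (p, aaaa, X$) ⊢ (r, aaa, XX$) ⊢ (p, aa, X$) ⊢ (r, a, XX$) ⊢ (p, ε, X$)
All input consumed; M is in state p.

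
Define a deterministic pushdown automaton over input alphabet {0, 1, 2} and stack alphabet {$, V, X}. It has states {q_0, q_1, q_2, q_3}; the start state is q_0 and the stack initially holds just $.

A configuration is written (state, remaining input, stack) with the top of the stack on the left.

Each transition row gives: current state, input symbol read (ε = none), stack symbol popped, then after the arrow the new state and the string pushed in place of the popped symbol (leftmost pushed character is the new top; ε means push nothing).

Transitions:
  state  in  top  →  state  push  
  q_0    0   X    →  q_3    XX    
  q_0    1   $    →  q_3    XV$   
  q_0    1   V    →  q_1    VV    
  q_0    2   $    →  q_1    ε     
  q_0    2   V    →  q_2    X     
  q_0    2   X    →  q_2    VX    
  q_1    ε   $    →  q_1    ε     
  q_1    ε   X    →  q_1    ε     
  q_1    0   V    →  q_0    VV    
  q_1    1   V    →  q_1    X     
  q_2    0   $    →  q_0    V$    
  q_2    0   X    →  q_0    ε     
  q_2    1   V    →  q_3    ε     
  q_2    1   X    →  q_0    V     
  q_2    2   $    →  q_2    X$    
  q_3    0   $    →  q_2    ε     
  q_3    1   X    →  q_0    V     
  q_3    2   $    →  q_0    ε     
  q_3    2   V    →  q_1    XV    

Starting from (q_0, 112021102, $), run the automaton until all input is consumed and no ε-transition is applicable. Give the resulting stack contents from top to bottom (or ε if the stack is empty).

(q_0, 112021102, $)
  read 1, top $: go to q_3, push XV$ → (q_3, 12021102, XV$)
  read 1, top X: go to q_0, push V → (q_0, 2021102, VV$)
  read 2, top V: go to q_2, push X → (q_2, 021102, XV$)
  read 0, top X: go to q_0, push ε → (q_0, 21102, V$)
  read 2, top V: go to q_2, push X → (q_2, 1102, X$)
  read 1, top X: go to q_0, push V → (q_0, 102, V$)
  read 1, top V: go to q_1, push VV → (q_1, 02, VV$)
  read 0, top V: go to q_0, push VV → (q_0, 2, VVV$)
  read 2, top V: go to q_2, push X → (q_2, ε, XVV$)
All input consumed in state q_2 with stack XVV$.

XVV$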